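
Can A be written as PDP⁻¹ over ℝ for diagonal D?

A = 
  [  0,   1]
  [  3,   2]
Yes

tr(A) = 2, det(A) = -3
Characteristic polynomial: λ² - tr(A)λ + det(A) = λ² - 2λ - 3
λ² - 2λ - 3 = (λ + 1)(λ - 3)
Eigenvalues: 3, -1
λ=-1: alg. mult. = 1, geom. mult. = 2 - rank(A - (-1)I) = 2 - 1 = 1
λ=3: alg. mult. = 1, geom. mult. = 2 - rank(A - (3)I) = 2 - 1 = 1
Sum of geometric multiplicities equals n, so A has n independent eigenvectors.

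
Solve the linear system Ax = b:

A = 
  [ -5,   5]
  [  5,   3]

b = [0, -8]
x = [-1, -1]

Row reduce the augmented matrix [A|b]:
R2 → R2 + (1)·R1
REF = 
  [ -5,   5,   0]
  [  0,   8,  -8]

Back-substitution:
x₂ = (-8) / 8 = -1
x₁ = (0 - (5)(-1)) / (-5) = -1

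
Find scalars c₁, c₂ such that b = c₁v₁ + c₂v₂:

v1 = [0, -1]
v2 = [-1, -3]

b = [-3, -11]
c1 = 2, c2 = 3

b = 2·v1 + 3·v2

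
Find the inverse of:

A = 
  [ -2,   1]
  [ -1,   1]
det(A) = (-2)(1) - (1)(-1) = -1
For a 2×2 matrix, A⁻¹ = (1/det(A)) · [[d, -b], [-c, a]]
    = (-1) · [[1, -1], [1, -2]]

A⁻¹ = 
  [ -1,   1]
  [ -1,   2]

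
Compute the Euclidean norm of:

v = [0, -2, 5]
5.385

||v||₂ = √((0)² + (-2)² + (5)²) = √29 = 5.385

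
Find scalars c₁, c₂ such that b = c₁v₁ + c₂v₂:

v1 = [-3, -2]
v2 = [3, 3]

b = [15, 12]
c1 = -3, c2 = 2

b = -3·v1 + 2·v2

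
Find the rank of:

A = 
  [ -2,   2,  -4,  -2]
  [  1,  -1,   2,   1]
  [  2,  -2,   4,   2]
rank(A) = 1

Row reduce:
R2 → R2 + (1/2)·R1
R3 → R3 + (1)·R1
REF = 
  [ -2,   2,  -4,  -2]
  [  0,   0,   0,   0]
  [  0,   0,   0,   0]
Pivot columns: 1 → 1 pivot.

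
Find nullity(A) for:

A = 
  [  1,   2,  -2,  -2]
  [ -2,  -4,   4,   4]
nullity(A) = 3

Row reduce:
R2 → R2 + (2)·R1
REF = 
  [  1,   2,  -2,  -2]
  [  0,   0,   0,   0]
Pivot columns: 1 → 1 pivot.
rank(A) = 1, so nullity(A) = 4 - 1 = 3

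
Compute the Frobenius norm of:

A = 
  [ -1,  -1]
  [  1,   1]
||A||_F = 2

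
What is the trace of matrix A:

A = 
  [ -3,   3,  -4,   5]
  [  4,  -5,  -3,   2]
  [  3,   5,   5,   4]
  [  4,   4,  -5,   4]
1

tr(A) = -3 + -5 + 5 + 4 = 1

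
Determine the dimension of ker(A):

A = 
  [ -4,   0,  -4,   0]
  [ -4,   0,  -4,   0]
nullity(A) = 3

Row reduce:
R2 → R2 - (1)·R1
REF = 
  [ -4,   0,  -4,   0]
  [  0,   0,   0,   0]
Pivot columns: 1 → 1 pivot.
rank(A) = 1, so nullity(A) = 4 - 1 = 3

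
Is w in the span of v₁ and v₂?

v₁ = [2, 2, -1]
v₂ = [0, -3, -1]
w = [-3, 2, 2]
No

Form the augmented matrix and row-reduce:
[v₁|v₂|w] = 
  [  2,   0,  -3]
  [  2,  -3,   2]
  [ -1,  -1,   2]
R2 → R2 - (1)·R1
R3 → R3 + (1/2)·R1
R3 → R3 - (1/3)·R2
REF = 
  [   2,    0,   -3]
  [   0,   -3,    5]
  [   0,    0, -7/6]

Row 3 reads [0 0 | -7/6], i.e. 0 = -7/6, so the system is inconsistent and w ∉ span{v₁, v₂}.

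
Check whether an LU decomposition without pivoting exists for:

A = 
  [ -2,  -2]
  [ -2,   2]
Yes.
A[1,1] = -2 ≠ 0, so Gaussian elimination proceeds without a row swap: multiplier ℓ₂₁ = (-2)/(-2) = 1, and U[2,2] = 2 - (1)(-2) = 4.
L = 
  [  1,   0]
  [  1,   1]
U = 
  [ -2,  -2]
  [  0,   4]
Check row 2 of LU: [(1)(-2), (1)(-2) + 4] = [-2, 2] = row 2 of A ✓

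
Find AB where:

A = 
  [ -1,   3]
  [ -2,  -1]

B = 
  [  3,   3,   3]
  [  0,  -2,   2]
AB = 
  [ -3,  -9,   3]
  [ -6,  -4,  -8]

A is 2×2 and B is 2×3, so AB is 2×3. Each entry is (row of A)·(column of B):
AB[1,1] = (-1)(3) + (3)(0) = -3
AB[1,2] = (-1)(3) + (3)(-2) = -9
AB[1,3] = (-1)(3) + (3)(2) = 3
AB[2,1] = (-2)(3) + (-1)(0) = -6
AB[2,2] = (-2)(3) + (-1)(-2) = -4
AB[2,3] = (-2)(3) + (-1)(2) = -8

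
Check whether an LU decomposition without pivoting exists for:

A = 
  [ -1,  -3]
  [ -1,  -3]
Yes.
A[1,1] = -1 ≠ 0, so Gaussian elimination proceeds without a row swap: multiplier ℓ₂₁ = (-1)/(-1) = 1, and U[2,2] = -3 - (1)(-3) = 0.
L = 
  [  1,   0]
  [  1,   1]
U = 
  [ -1,  -3]
  [  0,   0]
Check row 2 of LU: [(1)(-1), (1)(-3) + 0] = [-1, -3] = row 2 of A ✓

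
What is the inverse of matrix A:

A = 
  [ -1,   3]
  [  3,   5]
det(A) = (-1)(5) - (3)(3) = -14
For a 2×2 matrix, A⁻¹ = (1/det(A)) · [[d, -b], [-c, a]]
    = (-1/14) · [[5, -3], [-3, -1]]

A⁻¹ = 
  [-5/14,  3/14]
  [ 3/14,  1/14]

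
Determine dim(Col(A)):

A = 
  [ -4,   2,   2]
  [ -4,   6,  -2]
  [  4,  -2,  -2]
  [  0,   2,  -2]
dim(Col(A)) = 2

Row reduce:
R2 → R2 - (1)·R1
R3 → R3 + (1)·R1
R4 → R4 - (1/2)·R2
REF = 
  [ -4,   2,   2]
  [  0,   4,  -4]
  [  0,   0,   0]
  [  0,   0,   0]
Pivot columns: 1, 2 → 2 pivots.
dim(Col(A)) = number of pivot columns = 2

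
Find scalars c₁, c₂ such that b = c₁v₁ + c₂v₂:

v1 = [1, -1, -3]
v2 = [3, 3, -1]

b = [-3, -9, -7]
c1 = 3, c2 = -2

b = 3·v1 + -2·v2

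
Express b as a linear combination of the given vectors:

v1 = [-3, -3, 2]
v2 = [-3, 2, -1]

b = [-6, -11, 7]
c1 = 3, c2 = -1

b = 3·v1 + -1·v2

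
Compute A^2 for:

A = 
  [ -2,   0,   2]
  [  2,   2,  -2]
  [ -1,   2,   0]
A² = A·A:
A²[1,1] = (-2)(-2) + (0)(2) + (2)(-1) = 2
A²[1,2] = (-2)(0) + (0)(2) + (2)(2) = 4
A²[1,3] = (-2)(2) + (0)(-2) + (2)(0) = -4
A²[2,1] = (2)(-2) + (2)(2) + (-2)(-1) = 2
A²[2,2] = (2)(0) + (2)(2) + (-2)(2) = 0
A²[2,3] = (2)(2) + (2)(-2) + (-2)(0) = 0
A²[3,1] = (-1)(-2) + (2)(2) + (0)(-1) = 6
A²[3,2] = (-1)(0) + (2)(2) + (0)(2) = 4
A²[3,3] = (-1)(2) + (2)(-2) + (0)(0) = -6
A² = 
  [  2,   4,  -4]
  [  2,   0,   0]
  [  6,   4,  -6]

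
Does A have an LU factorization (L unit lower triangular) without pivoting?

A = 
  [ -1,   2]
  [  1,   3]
Yes.
A[1,1] = -1 ≠ 0, so Gaussian elimination proceeds without a row swap: multiplier ℓ₂₁ = (1)/(-1) = -1, and U[2,2] = 3 - (-1)(2) = 5.
L = 
  [  1,   0]
  [ -1,   1]
U = 
  [ -1,   2]
  [  0,   5]
Check row 2 of LU: [(-1)(-1), (-1)(2) + 5] = [1, 3] = row 2 of A ✓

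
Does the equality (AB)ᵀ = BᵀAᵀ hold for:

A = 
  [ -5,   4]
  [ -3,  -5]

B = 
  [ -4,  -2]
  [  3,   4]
Yes

(AB)ᵀ = 
  [ 32,  -3]
  [ 26, -14]

BᵀAᵀ = 
  [ 32,  -3]
  [ 26, -14]

Both sides are equal — this is the standard identity (AB)ᵀ = BᵀAᵀ, which holds for all A, B.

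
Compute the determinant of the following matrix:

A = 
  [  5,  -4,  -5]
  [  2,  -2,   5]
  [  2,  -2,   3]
Cofactor expansion along row 1:
det(A) = (5)·((-2)(3) - (5)(-2)) - (-4)·((2)(3) - (5)(2)) + (-5)·((2)(-2) - (-2)(2))
  = (5)(4) - (-4)(-4) + (-5)(0)
  = 4

det(A) = 4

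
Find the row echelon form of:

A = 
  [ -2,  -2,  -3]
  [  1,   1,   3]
Row operations:
R2 → R2 + (1/2)·R1

Resulting echelon form:
REF = 
  [ -2,  -2,  -3]
  [  0,   0, 3/2]

Rank = 2 (number of non-zero pivot rows).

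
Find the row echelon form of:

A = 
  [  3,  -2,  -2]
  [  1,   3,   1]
Row operations:
R2 → R2 - (1/3)·R1

Resulting echelon form:
REF = 
  [   3,   -2,   -2]
  [   0, 11/3,  5/3]

Rank = 2 (number of non-zero pivot rows).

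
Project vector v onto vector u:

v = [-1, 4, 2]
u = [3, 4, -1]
v·u = (-1)(3) + (4)(4) + (2)(-1) = 11
u·u = (3)² + (4)² + (-1)² = 26
proj_u(v) = (v·u / u·u) × u = (11/26) × u

proj_u(v) = [33/26, 22/13, -11/26]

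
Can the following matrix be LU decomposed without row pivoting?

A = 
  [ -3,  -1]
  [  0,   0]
Yes.
A[1,1] = -3 ≠ 0, so Gaussian elimination proceeds without a row swap: multiplier ℓ₂₁ = (0)/(-3) = 0, and U[2,2] = 0 - (0)(-1) = 0.
L = 
  [  1,   0]
  [  0,   1]
U = 
  [ -3,  -1]
  [  0,   0]
Check row 2 of LU: [(0)(-3), (0)(-1) + 0] = [0, 0] = row 2 of A ✓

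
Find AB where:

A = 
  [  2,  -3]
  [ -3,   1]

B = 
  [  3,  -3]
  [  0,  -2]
AB = 
  [  6,   0]
  [ -9,   7]

A is 2×2 and B is 2×2, so AB is 2×2. Each entry is (row of A)·(column of B):
AB[1,1] = (2)(3) + (-3)(0) = 6
AB[1,2] = (2)(-3) + (-3)(-2) = 0
AB[2,1] = (-3)(3) + (1)(0) = -9
AB[2,2] = (-3)(-3) + (1)(-2) = 7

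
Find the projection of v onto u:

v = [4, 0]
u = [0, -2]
v·u = (4)(0) + (0)(-2) = 0
u·u = (0)² + (-2)² = 4
proj_u(v) = (v·u / u·u) × u = (0/4) × u = (0) × u

proj_u(v) = [0, 0]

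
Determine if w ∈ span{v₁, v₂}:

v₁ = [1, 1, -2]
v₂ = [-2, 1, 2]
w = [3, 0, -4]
Yes

Form the augmented matrix and row-reduce:
[v₁|v₂|w] = 
  [  1,  -2,   3]
  [  1,   1,   0]
  [ -2,   2,  -4]
R2 → R2 - (1)·R1
R3 → R3 + (2)·R1
R3 → R3 + (2/3)·R2
REF = 
  [  1,  -2,   3]
  [  0,   3,  -3]
  [  0,   0,   0]

No row of the form [0 0 | nonzero], so the system is consistent. Back-substitution gives c₁ = 1, c₂ = -1: w = (1)·v₁ + (-1)·v₂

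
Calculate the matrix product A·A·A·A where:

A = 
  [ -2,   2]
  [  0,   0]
A^4 = 
  [ 16, -16]
  [  0,   0]

A² = A·A:
A²[1,1] = (-2)(-2) + (2)(0) = 4
A²[1,2] = (-2)(2) + (2)(0) = -4
A²[2,1] = (0)(-2) + (0)(0) = 0
A²[2,2] = (0)(2) + (0)(0) = 0
A² = 
  [  4,  -4]
  [  0,   0]

A^3 = A^2·A:
A^3[1,1] = (4)(-2) + (-4)(0) = -8
A^3[1,2] = (4)(2) + (-4)(0) = 8
A^3[2,1] = (0)(-2) + (0)(0) = 0
A^3[2,2] = (0)(2) + (0)(0) = 0
A^3 = 
  [ -8,   8]
  [  0,   0]

A^4 = A^3·A:
A^4[1,1] = (-8)(-2) + (8)(0) = 16
A^4[1,2] = (-8)(2) + (8)(0) = -16
A^4[2,1] = (0)(-2) + (0)(0) = 0
A^4[2,2] = (0)(2) + (0)(0) = 0
A^4 = 
  [ 16, -16]
  [  0,   0]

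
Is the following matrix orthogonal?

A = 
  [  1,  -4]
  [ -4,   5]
No

AᵀA = 
  [ 17, -24]
  [-24,  41]
≠ I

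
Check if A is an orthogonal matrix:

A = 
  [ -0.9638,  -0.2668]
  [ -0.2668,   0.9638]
Yes

AᵀA = 
  [  1.0001,   0]
  [  0,   1.0001]
≈ I (equal to I up to the 4-dp rounding of the entries)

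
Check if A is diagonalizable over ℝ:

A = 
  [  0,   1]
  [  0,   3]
Yes

tr(A) = 3, det(A) = 0
Characteristic polynomial: λ² - tr(A)λ + det(A) = λ² - 3λ
λ² - 3λ = λ(λ - 3)
Eigenvalues: 3, 0
λ=0: alg. mult. = 1, geom. mult. = 2 - rank(A - (0)I) = 2 - 1 = 1
λ=3: alg. mult. = 1, geom. mult. = 2 - rank(A - (3)I) = 2 - 1 = 1
Sum of geometric multiplicities equals n, so A has n independent eigenvectors.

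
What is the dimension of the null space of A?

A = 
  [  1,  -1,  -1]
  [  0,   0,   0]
nullity(A) = 2

Row reduce:
(no row operations needed)
REF = 
  [  1,  -1,  -1]
  [  0,   0,   0]
Pivot columns: 1 → 1 pivot.
rank(A) = 1, so nullity(A) = 3 - 1 = 2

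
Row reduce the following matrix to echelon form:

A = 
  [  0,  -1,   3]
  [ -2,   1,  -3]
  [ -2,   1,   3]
Row operations:
Swap R1 ↔ R2
R3 → R3 - (1)·R1

Resulting echelon form:
REF = 
  [ -2,   1,  -3]
  [  0,  -1,   3]
  [  0,   0,   6]

Rank = 3 (number of non-zero pivot rows).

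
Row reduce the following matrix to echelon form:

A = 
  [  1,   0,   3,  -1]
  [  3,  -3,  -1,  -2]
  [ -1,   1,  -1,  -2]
Row operations:
R2 → R2 - (3)·R1
R3 → R3 + (1)·R1
R3 → R3 + (1/3)·R2

Resulting echelon form:
REF = 
  [   1,    0,    3,   -1]
  [   0,   -3,  -10,    1]
  [   0,    0, -4/3, -8/3]

Rank = 3 (number of non-zero pivot rows).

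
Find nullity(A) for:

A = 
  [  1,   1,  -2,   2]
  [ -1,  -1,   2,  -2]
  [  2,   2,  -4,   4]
nullity(A) = 3

Row reduce:
R2 → R2 + (1)·R1
R3 → R3 - (2)·R1
REF = 
  [  1,   1,  -2,   2]
  [  0,   0,   0,   0]
  [  0,   0,   0,   0]
Pivot columns: 1 → 1 pivot.
rank(A) = 1, so nullity(A) = 4 - 1 = 3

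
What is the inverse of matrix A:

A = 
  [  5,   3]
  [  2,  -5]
det(A) = (5)(-5) - (3)(2) = -31
For a 2×2 matrix, A⁻¹ = (1/det(A)) · [[d, -b], [-c, a]]
    = (-1/31) · [[-5, -3], [-2, 5]]

A⁻¹ = 
  [ 5/31,  3/31]
  [ 2/31, -5/31]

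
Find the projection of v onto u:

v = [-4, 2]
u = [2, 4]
v·u = (-4)(2) + (2)(4) = 0
u·u = (2)² + (4)² = 20
proj_u(v) = (v·u / u·u) × u = (0/20) × u = (0) × u

proj_u(v) = [0, 0]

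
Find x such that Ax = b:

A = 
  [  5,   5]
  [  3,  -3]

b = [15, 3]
Row reduce the augmented matrix [A|b]:
R2 → R2 - (3/5)·R1
REF = 
  [  5,   5,  15]
  [  0,  -6,  -6]

Back-substitution:
x₂ = (-6) / (-6) = 1
x₁ = (15 - (5)(1)) / 5 = 2

x = [2, 1]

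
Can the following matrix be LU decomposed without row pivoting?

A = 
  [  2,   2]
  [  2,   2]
Yes.
A[1,1] = 2 ≠ 0, so Gaussian elimination proceeds without a row swap: multiplier ℓ₂₁ = (2)/(2) = 1, and U[2,2] = 2 - (1)(2) = 0.
L = 
  [  1,   0]
  [  1,   1]
U = 
  [  2,   2]
  [  0,   0]
Check row 2 of LU: [(1)(2), (1)(2) + 0] = [2, 2] = row 2 of A ✓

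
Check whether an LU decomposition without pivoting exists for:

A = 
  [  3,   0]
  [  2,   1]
Yes.
A[1,1] = 3 ≠ 0, so Gaussian elimination proceeds without a row swap: multiplier ℓ₂₁ = (2)/(3) = 2/3, and U[2,2] = 1 - (2/3)(0) = 1.
L = 
  [  1,   0]
  [2/3,   1]
U = 
  [  3,   0]
  [  0,   1]
Check row 2 of LU: [(2/3)(3), (2/3)(0) + 1] = [2, 1] = row 2 of A ✓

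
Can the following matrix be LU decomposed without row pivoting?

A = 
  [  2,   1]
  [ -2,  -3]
Yes.
A[1,1] = 2 ≠ 0, so Gaussian elimination proceeds without a row swap: multiplier ℓ₂₁ = (-2)/(2) = -1, and U[2,2] = -3 - (-1)(1) = -2.
L = 
  [  1,   0]
  [ -1,   1]
U = 
  [  2,   1]
  [  0,  -2]
Check row 2 of LU: [(-1)(2), (-1)(1) + (-2)] = [-2, -3] = row 2 of A ✓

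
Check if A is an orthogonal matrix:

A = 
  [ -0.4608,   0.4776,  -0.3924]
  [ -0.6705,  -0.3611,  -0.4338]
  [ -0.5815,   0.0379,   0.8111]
No

AᵀA = 
  [  1,   0,   0]
  [  0,   0.3599,   0]
  [  0,   0,   1]
≠ I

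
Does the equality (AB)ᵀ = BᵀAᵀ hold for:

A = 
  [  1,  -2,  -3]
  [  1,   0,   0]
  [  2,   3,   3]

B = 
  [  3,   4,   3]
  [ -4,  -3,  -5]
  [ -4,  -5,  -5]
Yes

(AB)ᵀ = 
  [ 23,   3, -18]
  [ 25,   4, -16]
  [ 28,   3, -24]

BᵀAᵀ = 
  [ 23,   3, -18]
  [ 25,   4, -16]
  [ 28,   3, -24]

Both sides are equal — this is the standard identity (AB)ᵀ = BᵀAᵀ, which holds for all A, B.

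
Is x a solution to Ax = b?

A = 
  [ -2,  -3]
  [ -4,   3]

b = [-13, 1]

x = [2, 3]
Yes

Ax = [-13, 1] = b ✓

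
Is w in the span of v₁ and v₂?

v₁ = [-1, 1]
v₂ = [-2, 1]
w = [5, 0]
Yes

Form the augmented matrix and row-reduce:
[v₁|v₂|w] = 
  [ -1,  -2,   5]
  [  1,   1,   0]
R2 → R2 + (1)·R1
REF = 
  [ -1,  -2,   5]
  [  0,  -1,   5]

No row of the form [0 0 | nonzero], so the system is consistent. Back-substitution gives c₁ = 5, c₂ = -5: w = (5)·v₁ + (-5)·v₂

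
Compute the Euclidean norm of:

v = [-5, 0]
5

||v||₂ = √((-5)² + (0)²) = √25 = 5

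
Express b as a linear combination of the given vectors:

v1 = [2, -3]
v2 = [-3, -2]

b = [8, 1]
c1 = 1, c2 = -2

b = 1·v1 + -2·v2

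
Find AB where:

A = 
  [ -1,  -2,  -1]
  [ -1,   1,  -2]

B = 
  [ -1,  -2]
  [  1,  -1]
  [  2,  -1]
AB = 
  [ -3,   5]
  [ -2,   3]

A is 2×3 and B is 3×2, so AB is 2×2. Each entry is (row of A)·(column of B):
AB[1,1] = (-1)(-1) + (-2)(1) + (-1)(2) = -3
AB[1,2] = (-1)(-2) + (-2)(-1) + (-1)(-1) = 5
AB[2,1] = (-1)(-1) + (1)(1) + (-2)(2) = -2
AB[2,2] = (-1)(-2) + (1)(-1) + (-2)(-1) = 3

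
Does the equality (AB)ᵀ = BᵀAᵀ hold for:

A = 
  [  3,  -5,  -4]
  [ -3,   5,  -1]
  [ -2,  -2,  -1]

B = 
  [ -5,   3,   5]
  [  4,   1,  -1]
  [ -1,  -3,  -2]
Yes

(AB)ᵀ = 
  [-31,  36,   3]
  [ 16,  -1,  -5]
  [ 28, -18,  -6]

BᵀAᵀ = 
  [-31,  36,   3]
  [ 16,  -1,  -5]
  [ 28, -18,  -6]

Both sides are equal — this is the standard identity (AB)ᵀ = BᵀAᵀ, which holds for all A, B.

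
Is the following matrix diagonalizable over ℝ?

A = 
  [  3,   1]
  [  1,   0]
Yes

tr(A) = 3, det(A) = -1
Characteristic polynomial: λ² - tr(A)λ + det(A) = λ² - 3λ - 1
λ² - 3λ - 1 = 0  ⇒  λ = (3 ± √((-3)² - 4·(-1)))/2 = (3 ± √(13))/2
  = (3 + √13)/2,  (3 - √13)/2
Eigenvalues: (3 + √13)/2, (3 - √13)/2  (≈ 3.303, -0.3028)
The two irrational eigenvalues are distinct (simple), so each has alg. mult. = geom. mult. = 1.
Sum of geometric multiplicities equals n, so A has n independent eigenvectors.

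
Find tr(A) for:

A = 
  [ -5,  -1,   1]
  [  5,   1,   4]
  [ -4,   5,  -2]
-6

tr(A) = -5 + 1 + -2 = -6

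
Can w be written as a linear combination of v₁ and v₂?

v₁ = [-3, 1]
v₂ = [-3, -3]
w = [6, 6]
Yes

Form the augmented matrix and row-reduce:
[v₁|v₂|w] = 
  [ -3,  -3,   6]
  [  1,  -3,   6]
R2 → R2 + (1/3)·R1
REF = 
  [ -3,  -3,   6]
  [  0,  -4,   8]

No row of the form [0 0 | nonzero], so the system is consistent. Back-substitution gives c₁ = 0, c₂ = -2: w = (0)·v₁ + (-2)·v₂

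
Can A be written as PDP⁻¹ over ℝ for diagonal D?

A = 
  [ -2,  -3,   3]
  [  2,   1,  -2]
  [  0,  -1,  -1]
No

Characteristic polynomial: det(λI - A) = λ³ + 2λ² + 3λ + 6
Testing integer divisors of the constant term: p(-2) = 0, so (λ + 2) is a factor:
p(λ) = (λ + 2)(λ² + 3)
λ² + 3 = 0  ⇒  λ = (0 ± √((0)² - 4·(3)))/2 = (0 ± √(-12))/2
  = i√3,  -i√3
Eigenvalues: -2, i√3, -i√3  (≈ -2, 0 + 1.732i, 0 - 1.732i)
Has complex eigenvalues (not diagonalizable over ℝ).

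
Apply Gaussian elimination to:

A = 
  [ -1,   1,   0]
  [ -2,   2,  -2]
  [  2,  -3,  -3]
Row operations:
R2 → R2 - (2)·R1
R3 → R3 + (2)·R1
Swap R2 ↔ R3

Resulting echelon form:
REF = 
  [ -1,   1,   0]
  [  0,  -1,  -3]
  [  0,   0,  -2]

Rank = 3 (number of non-zero pivot rows).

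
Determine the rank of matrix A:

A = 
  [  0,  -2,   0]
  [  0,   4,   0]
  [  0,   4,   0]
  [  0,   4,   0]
rank(A) = 1

Row reduce:
R2 → R2 + (2)·R1
R3 → R3 + (2)·R1
R4 → R4 + (2)·R1
REF = 
  [  0,  -2,   0]
  [  0,   0,   0]
  [  0,   0,   0]
  [  0,   0,   0]
Pivot columns: 2 → 1 pivot.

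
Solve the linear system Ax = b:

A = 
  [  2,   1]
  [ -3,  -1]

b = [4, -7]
x = [3, -2]

Row reduce the augmented matrix [A|b]:
R2 → R2 + (3/2)·R1
REF = 
  [  2,   1,   4]
  [  0, 1/2,  -1]

Back-substitution:
x₂ = (-1) / (1/2) = -2
x₁ = (4 - (1)(-2)) / 2 = 3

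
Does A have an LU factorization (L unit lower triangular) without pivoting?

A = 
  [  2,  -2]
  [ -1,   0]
Yes.
A[1,1] = 2 ≠ 0, so Gaussian elimination proceeds without a row swap: multiplier ℓ₂₁ = (-1)/(2) = -1/2, and U[2,2] = 0 - (-1/2)(-2) = -1.
L = 
  [   1,    0]
  [-1/2,    1]
U = 
  [  2,  -2]
  [  0,  -1]
Check row 2 of LU: [(-1/2)(2), (-1/2)(-2) + (-1)] = [-1, 0] = row 2 of A ✓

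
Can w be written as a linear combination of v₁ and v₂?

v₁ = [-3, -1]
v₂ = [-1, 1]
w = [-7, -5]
Yes

Form the augmented matrix and row-reduce:
[v₁|v₂|w] = 
  [ -3,  -1,  -7]
  [ -1,   1,  -5]
R2 → R2 - (1/3)·R1
REF = 
  [  -3,   -1,   -7]
  [   0,  4/3, -8/3]

No row of the form [0 0 | nonzero], so the system is consistent. Back-substitution gives c₁ = 3, c₂ = -2: w = (3)·v₁ + (-2)·v₂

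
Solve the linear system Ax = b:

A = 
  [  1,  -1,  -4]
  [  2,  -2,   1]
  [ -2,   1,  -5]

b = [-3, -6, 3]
Row reduce the augmented matrix [A|b]:
R2 → R2 - (2)·R1
R3 → R3 + (2)·R1
Swap R2 ↔ R3
REF = 
  [  1,  -1,  -4,  -3]
  [  0,  -1, -13,  -3]
  [  0,   0,   9,   0]

Back-substitution:
x₃ = 0 / 9 = 0
x₂ = (-3 - (-13)(0)) / (-1) = 3
x₁ = (-3 - (-1)(3) - (-4)(0)) / 1 = 0

x = [0, 3, 0]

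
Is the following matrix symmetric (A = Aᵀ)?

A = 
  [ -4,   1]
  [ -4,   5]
No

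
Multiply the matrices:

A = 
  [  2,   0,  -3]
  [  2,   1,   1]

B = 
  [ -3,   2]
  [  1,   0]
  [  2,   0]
AB = 
  [-12,   4]
  [ -3,   4]

A is 2×3 and B is 3×2, so AB is 2×2. Each entry is (row of A)·(column of B):
AB[1,1] = (2)(-3) + (0)(1) + (-3)(2) = -12
AB[1,2] = (2)(2) + (0)(0) + (-3)(0) = 4
AB[2,1] = (2)(-3) + (1)(1) + (1)(2) = -3
AB[2,2] = (2)(2) + (1)(0) + (1)(0) = 4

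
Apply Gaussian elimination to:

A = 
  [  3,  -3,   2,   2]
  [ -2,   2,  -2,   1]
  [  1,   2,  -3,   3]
Row operations:
R2 → R2 + (2/3)·R1
R3 → R3 - (1/3)·R1
Swap R2 ↔ R3

Resulting echelon form:
REF = 
  [    3,    -3,     2,     2]
  [    0,     3, -11/3,   7/3]
  [    0,     0,  -2/3,   7/3]

Rank = 3 (number of non-zero pivot rows).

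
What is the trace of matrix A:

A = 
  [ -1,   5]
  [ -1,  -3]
-4

tr(A) = -1 + -3 = -4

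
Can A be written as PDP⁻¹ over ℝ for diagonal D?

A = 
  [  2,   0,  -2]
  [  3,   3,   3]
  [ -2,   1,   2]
Yes

Characteristic polynomial: det(λI - A) = λ³ - 7λ² + 9λ + 12
Testing integer divisors of the constant term: p(4) = 0, so (λ - 4) is a factor:
p(λ) = (λ - 4)(λ² - 3λ - 3)
λ² - 3λ - 3 = 0  ⇒  λ = (3 ± √((-3)² - 4·(-3)))/2 = (3 ± √(21))/2
  = (3 + √21)/2,  (3 - √21)/2
Eigenvalues: 4, (3 + √21)/2, (3 - √21)/2  (≈ 4, 3.791, -0.7913)
The two irrational eigenvalues are distinct (simple), so each has alg. mult. = geom. mult. = 1.
λ=4: alg. mult. = 1, geom. mult. = 3 - rank(A - (4)I) = 3 - 2 = 1
Sum of geometric multiplicities equals n, so A has n independent eigenvectors.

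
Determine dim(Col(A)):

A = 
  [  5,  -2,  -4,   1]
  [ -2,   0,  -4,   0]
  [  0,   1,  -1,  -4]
dim(Col(A)) = 3

Row reduce:
R2 → R2 + (2/5)·R1
R3 → R3 + (5/4)·R2
REF = 
  [    5,    -2,    -4,     1]
  [    0,  -4/5, -28/5,   2/5]
  [    0,     0,    -8,  -7/2]
Pivot columns: 1, 2, 3 → 3 pivots.
dim(Col(A)) = number of pivot columns = 3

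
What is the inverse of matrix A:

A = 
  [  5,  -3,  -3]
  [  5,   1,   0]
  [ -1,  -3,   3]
det(A) = (5)·((1)(3) - (0)(-3)) - (-3)·((5)(3) - (0)(-1)) + (-3)·((5)(-3) - (1)(-1))
  = (5)(3) - (-3)(15) + (-3)(-14)
  = 102
det(A) = 102 ≠ 0, so A is invertible.

Cofactors Cᵢⱼ = (-1)ⁱ⁺ʲ·Mᵢⱼ:
C = 
  [  3, -15, -14]
  [ 18,  12,  18]
  [  3, -15,  20]

adj(A) = Cᵀ:
adj(A) = 
  [  3,  18,   3]
  [-15,  12, -15]
  [-14,  18,  20]

A⁻¹ = (1/102) · adj(A):
A⁻¹ = 
  [ 1/34,  3/17,  1/34]
  [-5/34,  2/17, -5/34]
  [-7/51,  3/17, 10/51]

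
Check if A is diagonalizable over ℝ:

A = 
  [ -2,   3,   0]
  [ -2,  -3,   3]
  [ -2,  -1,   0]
No

Characteristic polynomial: det(λI - A) = λ³ + 5λ² + 15λ + 24
By the rational root theorem any rational root is an integer dividing 24; none of those is a root, so p(λ) has no rational roots and hence (being an irreducible cubic) no repeated roots.
Discriminant of the cubic: Δ = -3027
Δ < 0 ⇒ one real eigenvalue and a complex-conjugate pair: λ ≈ -2.727, -1.137 + 2.74i, -1.137 - 2.74i
Has complex eigenvalues (not diagonalizable over ℝ).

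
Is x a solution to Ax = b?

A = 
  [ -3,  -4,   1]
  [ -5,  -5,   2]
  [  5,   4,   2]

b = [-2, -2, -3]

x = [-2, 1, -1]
No

Ax = [1, 3, -8] ≠ b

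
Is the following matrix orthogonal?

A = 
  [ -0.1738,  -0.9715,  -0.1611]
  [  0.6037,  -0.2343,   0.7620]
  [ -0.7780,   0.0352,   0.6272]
Yes

AᵀA = 
  [  0.9999,   0,   0.0001]
  [  0,   0.9999,   0]
  [  0.0001,   0,   1]
≈ I (equal to I up to the 4-dp rounding of the entries)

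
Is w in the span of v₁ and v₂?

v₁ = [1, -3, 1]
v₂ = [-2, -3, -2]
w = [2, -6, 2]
Yes

Form the augmented matrix and row-reduce:
[v₁|v₂|w] = 
  [  1,  -2,   2]
  [ -3,  -3,  -6]
  [  1,  -2,   2]
R2 → R2 + (3)·R1
R3 → R3 - (1)·R1
REF = 
  [  1,  -2,   2]
  [  0,  -9,   0]
  [  0,   0,   0]

No row of the form [0 0 | nonzero], so the system is consistent. Back-substitution gives c₁ = 2, c₂ = 0: w = (2)·v₁ + (0)·v₂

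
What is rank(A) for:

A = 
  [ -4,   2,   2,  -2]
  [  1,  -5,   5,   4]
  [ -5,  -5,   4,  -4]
rank(A) = 3

Row reduce:
R2 → R2 + (1/4)·R1
R3 → R3 - (5/4)·R1
R3 → R3 - (5/3)·R2
REF = 
  [   -4,     2,     2,    -2]
  [    0,  -9/2,  11/2,   7/2]
  [    0,     0, -23/3, -22/3]
Pivot columns: 1, 2, 3 → 3 pivots.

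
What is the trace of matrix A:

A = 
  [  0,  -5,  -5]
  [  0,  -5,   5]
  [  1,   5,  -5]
-10

tr(A) = 0 + -5 + -5 = -10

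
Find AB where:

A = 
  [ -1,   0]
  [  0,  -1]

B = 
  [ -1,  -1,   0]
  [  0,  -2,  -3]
AB = 
  [  1,   1,   0]
  [  0,   2,   3]

A is 2×2 and B is 2×3, so AB is 2×3. Each entry is (row of A)·(column of B):
AB[1,1] = (-1)(-1) + (0)(0) = 1
AB[1,2] = (-1)(-1) + (0)(-2) = 1
AB[1,3] = (-1)(0) + (0)(-3) = 0
AB[2,1] = (0)(-1) + (-1)(0) = 0
AB[2,2] = (0)(-1) + (-1)(-2) = 2
AB[2,3] = (0)(0) + (-1)(-3) = 3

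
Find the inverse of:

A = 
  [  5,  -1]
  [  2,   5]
det(A) = (5)(5) - (-1)(2) = 27
For a 2×2 matrix, A⁻¹ = (1/det(A)) · [[d, -b], [-c, a]]
    = (1/27) · [[5, 1], [-2, 5]]

A⁻¹ = 
  [ 5/27,  1/27]
  [-2/27,  5/27]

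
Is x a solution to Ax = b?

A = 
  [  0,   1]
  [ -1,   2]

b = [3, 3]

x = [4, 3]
No

Ax = [3, 2] ≠ b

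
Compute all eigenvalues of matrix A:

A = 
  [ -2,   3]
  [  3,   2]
λ = √13, -√13  (≈ 3.606, -3.606)

tr(A) = 0, det(A) = -13
Characteristic polynomial: λ² - tr(A)λ + det(A) = λ² - 13
λ² - 13 = 0  ⇒  λ = (0 ± √((0)² - 4·(-13)))/2 = (0 ± √(52))/2
  = √13,  -√13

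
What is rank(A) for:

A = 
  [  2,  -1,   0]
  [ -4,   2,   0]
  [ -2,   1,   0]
rank(A) = 1

Row reduce:
R2 → R2 + (2)·R1
R3 → R3 + (1)·R1
REF = 
  [  2,  -1,   0]
  [  0,   0,   0]
  [  0,   0,   0]
Pivot columns: 1 → 1 pivot.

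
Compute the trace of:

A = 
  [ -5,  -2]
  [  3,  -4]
-9

tr(A) = -5 + -4 = -9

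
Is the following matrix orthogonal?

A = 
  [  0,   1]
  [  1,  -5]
No

AᵀA = 
  [  1,  -5]
  [ -5,  26]
≠ I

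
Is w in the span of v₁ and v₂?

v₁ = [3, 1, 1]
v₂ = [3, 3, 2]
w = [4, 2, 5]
No

Form the augmented matrix and row-reduce:
[v₁|v₂|w] = 
  [  3,   3,   4]
  [  1,   3,   2]
  [  1,   2,   5]
R2 → R2 - (1/3)·R1
R3 → R3 - (1/3)·R1
R3 → R3 - (1/2)·R2
REF = 
  [   3,    3,    4]
  [   0,    2,  2/3]
  [   0,    0, 10/3]

Row 3 reads [0 0 | 10/3], i.e. 0 = 10/3, so the system is inconsistent and w ∉ span{v₁, v₂}.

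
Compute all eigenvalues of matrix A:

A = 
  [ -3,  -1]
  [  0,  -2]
tr(A) = -5, det(A) = 6
Characteristic polynomial: λ² - tr(A)λ + det(A) = λ² + 5λ + 6
λ² + 5λ + 6 = (λ + 3)(λ + 2)

λ = -2, -3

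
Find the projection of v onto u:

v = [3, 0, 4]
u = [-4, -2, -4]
proj_u(v) = [28/9, 14/9, 28/9]

v·u = (3)(-4) + (0)(-2) + (4)(-4) = -28
u·u = (-4)² + (-2)² + (-4)² = 36
proj_u(v) = (v·u / u·u) × u = (-28/36) × u = (-7/9) × u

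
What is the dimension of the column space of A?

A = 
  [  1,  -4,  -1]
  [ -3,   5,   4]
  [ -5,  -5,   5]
dim(Col(A)) = 3

Row reduce:
R2 → R2 + (3)·R1
R3 → R3 + (5)·R1
R3 → R3 - (25/7)·R2
REF = 
  [    1,    -4,    -1]
  [    0,    -7,     1]
  [    0,     0, -25/7]
Pivot columns: 1, 2, 3 → 3 pivots.
dim(Col(A)) = number of pivot columns = 3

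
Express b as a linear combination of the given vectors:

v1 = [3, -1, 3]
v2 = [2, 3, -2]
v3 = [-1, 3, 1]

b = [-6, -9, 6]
c1 = 0, c2 = -3, c3 = 0

b = 0·v1 + -3·v2 + 0·v3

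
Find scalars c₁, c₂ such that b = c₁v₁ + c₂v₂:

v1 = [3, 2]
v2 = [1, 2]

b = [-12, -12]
c1 = -3, c2 = -3

b = -3·v1 + -3·v2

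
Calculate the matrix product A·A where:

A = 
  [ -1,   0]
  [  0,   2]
A² = A·A:
A²[1,1] = (-1)(-1) + (0)(0) = 1
A²[1,2] = (-1)(0) + (0)(2) = 0
A²[2,1] = (0)(-1) + (2)(0) = 0
A²[2,2] = (0)(0) + (2)(2) = 4
A² = 
  [  1,   0]
  [  0,   4]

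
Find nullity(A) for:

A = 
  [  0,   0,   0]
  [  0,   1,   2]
nullity(A) = 2

Row reduce:
Swap R1 ↔ R2
REF = 
  [  0,   1,   2]
  [  0,   0,   0]
Pivot columns: 2 → 1 pivot.
rank(A) = 1, so nullity(A) = 3 - 1 = 2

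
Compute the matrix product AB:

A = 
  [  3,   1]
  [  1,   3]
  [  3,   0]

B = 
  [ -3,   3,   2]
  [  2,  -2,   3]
AB = 
  [ -7,   7,   9]
  [  3,  -3,  11]
  [ -9,   9,   6]

A is 3×2 and B is 2×3, so AB is 3×3. Each entry is (row of A)·(column of B):
AB[1,1] = (3)(-3) + (1)(2) = -7
AB[1,2] = (3)(3) + (1)(-2) = 7
AB[1,3] = (3)(2) + (1)(3) = 9
AB[2,1] = (1)(-3) + (3)(2) = 3
AB[2,2] = (1)(3) + (3)(-2) = -3
AB[2,3] = (1)(2) + (3)(3) = 11
AB[3,1] = (3)(-3) + (0)(2) = -9
AB[3,2] = (3)(3) + (0)(-2) = 9
AB[3,3] = (3)(2) + (0)(3) = 6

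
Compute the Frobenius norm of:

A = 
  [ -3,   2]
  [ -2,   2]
||A||_F = 4.583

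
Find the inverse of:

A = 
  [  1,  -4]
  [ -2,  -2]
det(A) = (1)(-2) - (-4)(-2) = -10
For a 2×2 matrix, A⁻¹ = (1/det(A)) · [[d, -b], [-c, a]]
    = (-1/10) · [[-2, 4], [2, 1]]

A⁻¹ = 
  [  1/5,  -2/5]
  [ -1/5, -1/10]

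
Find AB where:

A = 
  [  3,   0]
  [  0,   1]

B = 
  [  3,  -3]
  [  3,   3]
AB = 
  [  9,  -9]
  [  3,   3]

A is 2×2 and B is 2×2, so AB is 2×2. Each entry is (row of A)·(column of B):
AB[1,1] = (3)(3) + (0)(3) = 9
AB[1,2] = (3)(-3) + (0)(3) = -9
AB[2,1] = (0)(3) + (1)(3) = 3
AB[2,2] = (0)(-3) + (1)(3) = 3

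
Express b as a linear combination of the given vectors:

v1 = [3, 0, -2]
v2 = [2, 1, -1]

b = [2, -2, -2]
c1 = 2, c2 = -2

b = 2·v1 + -2·v2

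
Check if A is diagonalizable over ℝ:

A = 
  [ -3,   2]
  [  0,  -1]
Yes

tr(A) = -4, det(A) = 3
Characteristic polynomial: λ² - tr(A)λ + det(A) = λ² + 4λ + 3
λ² + 4λ + 3 = (λ + 3)(λ + 1)
Eigenvalues: -1, -3
λ=-3: alg. mult. = 1, geom. mult. = 2 - rank(A - (-3)I) = 2 - 1 = 1
λ=-1: alg. mult. = 1, geom. mult. = 2 - rank(A - (-1)I) = 2 - 1 = 1
Sum of geometric multiplicities equals n, so A has n independent eigenvectors.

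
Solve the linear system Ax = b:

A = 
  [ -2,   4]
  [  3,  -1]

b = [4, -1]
x = [0, 1]

Row reduce the augmented matrix [A|b]:
R2 → R2 + (3/2)·R1
REF = 
  [ -2,   4,   4]
  [  0,   5,   5]

Back-substitution:
x₂ = 5 / 5 = 1
x₁ = (4 - (4)(1)) / (-2) = 0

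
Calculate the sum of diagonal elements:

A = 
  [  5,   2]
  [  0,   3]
8

tr(A) = 5 + 3 = 8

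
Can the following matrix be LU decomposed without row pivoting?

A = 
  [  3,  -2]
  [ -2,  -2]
Yes.
A[1,1] = 3 ≠ 0, so Gaussian elimination proceeds without a row swap: multiplier ℓ₂₁ = (-2)/(3) = -2/3, and U[2,2] = -2 - (-2/3)(-2) = -10/3.
L = 
  [   1,    0]
  [-2/3,    1]
U = 
  [    3,    -2]
  [    0, -10/3]
Check row 2 of LU: [(-2/3)(3), (-2/3)(-2) + (-10/3)] = [-2, -2] = row 2 of A ✓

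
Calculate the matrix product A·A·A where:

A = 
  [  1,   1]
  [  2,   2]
A^3 = 
  [  9,   9]
  [ 18,  18]

A² = A·A:
A²[1,1] = (1)(1) + (1)(2) = 3
A²[1,2] = (1)(1) + (1)(2) = 3
A²[2,1] = (2)(1) + (2)(2) = 6
A²[2,2] = (2)(1) + (2)(2) = 6
A² = 
  [  3,   3]
  [  6,   6]

A^3 = A^2·A:
A^3[1,1] = (3)(1) + (3)(2) = 9
A^3[1,2] = (3)(1) + (3)(2) = 9
A^3[2,1] = (6)(1) + (6)(2) = 18
A^3[2,2] = (6)(1) + (6)(2) = 18
A^3 = 
  [  9,   9]
  [ 18,  18]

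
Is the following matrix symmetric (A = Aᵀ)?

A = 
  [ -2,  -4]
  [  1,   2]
No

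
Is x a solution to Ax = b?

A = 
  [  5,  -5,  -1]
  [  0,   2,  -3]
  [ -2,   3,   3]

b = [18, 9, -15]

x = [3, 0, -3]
Yes

Ax = [18, 9, -15] = b ✓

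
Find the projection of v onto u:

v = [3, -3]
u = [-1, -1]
proj_u(v) = [0, 0]

v·u = (3)(-1) + (-3)(-1) = 0
u·u = (-1)² + (-1)² = 2
proj_u(v) = (v·u / u·u) × u = (0/2) × u = (0) × u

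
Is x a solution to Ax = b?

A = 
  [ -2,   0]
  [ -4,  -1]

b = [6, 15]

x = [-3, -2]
No

Ax = [6, 14] ≠ b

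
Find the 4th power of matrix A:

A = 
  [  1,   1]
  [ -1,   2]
A^4 = 
  [ -9,   9]
  [ -9,   0]

A² = A·A:
A²[1,1] = (1)(1) + (1)(-1) = 0
A²[1,2] = (1)(1) + (1)(2) = 3
A²[2,1] = (-1)(1) + (2)(-1) = -3
A²[2,2] = (-1)(1) + (2)(2) = 3
A² = 
  [  0,   3]
  [ -3,   3]

A^3 = A^2·A:
A^3[1,1] = (0)(1) + (3)(-1) = -3
A^3[1,2] = (0)(1) + (3)(2) = 6
A^3[2,1] = (-3)(1) + (3)(-1) = -6
A^3[2,2] = (-3)(1) + (3)(2) = 3
A^3 = 
  [ -3,   6]
  [ -6,   3]

A^4 = A^3·A:
A^4[1,1] = (-3)(1) + (6)(-1) = -9
A^4[1,2] = (-3)(1) + (6)(2) = 9
A^4[2,1] = (-6)(1) + (3)(-1) = -9
A^4[2,2] = (-6)(1) + (3)(2) = 0
A^4 = 
  [ -9,   9]
  [ -9,   0]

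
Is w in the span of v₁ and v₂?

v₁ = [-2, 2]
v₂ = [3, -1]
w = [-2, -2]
Yes

Form the augmented matrix and row-reduce:
[v₁|v₂|w] = 
  [ -2,   3,  -2]
  [  2,  -1,  -2]
R2 → R2 + (1)·R1
REF = 
  [ -2,   3,  -2]
  [  0,   2,  -4]

No row of the form [0 0 | nonzero], so the system is consistent. Back-substitution gives c₁ = -2, c₂ = -2: w = (-2)·v₁ + (-2)·v₂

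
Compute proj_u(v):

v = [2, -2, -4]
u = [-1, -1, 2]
proj_u(v) = [4/3, 4/3, -8/3]

v·u = (2)(-1) + (-2)(-1) + (-4)(2) = -8
u·u = (-1)² + (-1)² + (2)² = 6
proj_u(v) = (v·u / u·u) × u = (-8/6) × u = (-4/3) × u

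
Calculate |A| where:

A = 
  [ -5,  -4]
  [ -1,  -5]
21

For a 2×2 matrix, det = ad - bc = (-5)(-5) - (-4)(-1) = 21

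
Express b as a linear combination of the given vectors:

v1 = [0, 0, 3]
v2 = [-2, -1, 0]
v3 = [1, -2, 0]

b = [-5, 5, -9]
c1 = -3, c2 = 1, c3 = -3

b = -3·v1 + 1·v2 + -3·v3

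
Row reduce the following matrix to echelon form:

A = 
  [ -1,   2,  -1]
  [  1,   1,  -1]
Row operations:
R2 → R2 + (1)·R1

Resulting echelon form:
REF = 
  [ -1,   2,  -1]
  [  0,   3,  -2]

Rank = 2 (number of non-zero pivot rows).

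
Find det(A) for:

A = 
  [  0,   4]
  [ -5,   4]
For a 2×2 matrix, det = ad - bc = (0)(4) - (4)(-5) = 20

det(A) = 20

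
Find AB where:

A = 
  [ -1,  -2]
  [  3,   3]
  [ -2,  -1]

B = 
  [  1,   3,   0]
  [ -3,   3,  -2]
A is 3×2 and B is 2×3, so AB is 3×3. Each entry is (row of A)·(column of B):
AB[1,1] = (-1)(1) + (-2)(-3) = 5
AB[1,2] = (-1)(3) + (-2)(3) = -9
AB[1,3] = (-1)(0) + (-2)(-2) = 4
AB[2,1] = (3)(1) + (3)(-3) = -6
AB[2,2] = (3)(3) + (3)(3) = 18
AB[2,3] = (3)(0) + (3)(-2) = -6
AB[3,1] = (-2)(1) + (-1)(-3) = 1
AB[3,2] = (-2)(3) + (-1)(3) = -9
AB[3,3] = (-2)(0) + (-1)(-2) = 2

AB = 
  [  5,  -9,   4]
  [ -6,  18,  -6]
  [  1,  -9,   2]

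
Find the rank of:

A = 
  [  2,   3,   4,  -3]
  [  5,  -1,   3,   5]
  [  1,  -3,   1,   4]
rank(A) = 3

Row reduce:
R2 → R2 - (5/2)·R1
R3 → R3 - (1/2)·R1
R3 → R3 - (9/17)·R2
REF = 
  [     2,      3,      4,     -3]
  [     0,  -17/2,     -7,   25/2]
  [     0,      0,  46/17, -19/17]
Pivot columns: 1, 2, 3 → 3 pivots.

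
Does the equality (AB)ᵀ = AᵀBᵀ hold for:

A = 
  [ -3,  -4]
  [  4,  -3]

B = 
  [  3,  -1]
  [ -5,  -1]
No

(AB)ᵀ = 
  [ 11,  27]
  [  7,  -1]

AᵀBᵀ = 
  [-13,  11]
  [ -9,  23]

The two matrices differ, so (AB)ᵀ ≠ AᵀBᵀ in general. The correct identity is (AB)ᵀ = BᵀAᵀ.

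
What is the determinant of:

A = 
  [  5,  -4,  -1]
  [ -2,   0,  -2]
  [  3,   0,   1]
Cofactor expansion along row 1:
det(A) = (5)·((0)(1) - (-2)(0)) - (-4)·((-2)(1) - (-2)(3)) + (-1)·((-2)(0) - (0)(3))
  = (5)(0) - (-4)(4) + (-1)(0)
  = 16

det(A) = 16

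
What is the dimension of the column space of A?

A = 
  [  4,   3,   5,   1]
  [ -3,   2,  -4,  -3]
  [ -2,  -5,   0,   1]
dim(Col(A)) = 3

Row reduce:
R2 → R2 + (3/4)·R1
R3 → R3 + (1/2)·R1
R3 → R3 + (14/17)·R2
REF = 
  [    4,     3,     5,     1]
  [    0,  17/4,  -1/4,  -9/4]
  [    0,     0, 39/17, -6/17]
Pivot columns: 1, 2, 3 → 3 pivots.
dim(Col(A)) = number of pivot columns = 3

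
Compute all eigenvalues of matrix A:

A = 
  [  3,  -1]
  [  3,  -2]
λ = (1 + √13)/2, (1 - √13)/2  (≈ 2.303, -1.303)

tr(A) = 1, det(A) = -3
Characteristic polynomial: λ² - tr(A)λ + det(A) = λ² - λ - 3
λ² - λ - 3 = 0  ⇒  λ = (1 ± √((-1)² - 4·(-3)))/2 = (1 ± √(13))/2
  = (1 + √13)/2,  (1 - √13)/2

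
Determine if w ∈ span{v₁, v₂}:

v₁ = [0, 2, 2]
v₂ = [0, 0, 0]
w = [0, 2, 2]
Yes

Form the augmented matrix and row-reduce:
[v₁|v₂|w] = 
  [  0,   0,   0]
  [  2,   0,   2]
  [  2,   0,   2]
Swap R1 ↔ R2
R3 → R3 - (1)·R1
REF = 
  [  2,   0,   2]
  [  0,   0,   0]
  [  0,   0,   0]

No row of the form [0 0 | nonzero], so the system is consistent. Back-substitution gives c₁ = 1, c₂ = 0: w = (1)·v₁ + (0)·v₂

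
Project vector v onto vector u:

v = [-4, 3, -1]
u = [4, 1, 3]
proj_u(v) = [-32/13, -8/13, -24/13]

v·u = (-4)(4) + (3)(1) + (-1)(3) = -16
u·u = (4)² + (1)² + (3)² = 26
proj_u(v) = (v·u / u·u) × u = (-16/26) × u = (-8/13) × u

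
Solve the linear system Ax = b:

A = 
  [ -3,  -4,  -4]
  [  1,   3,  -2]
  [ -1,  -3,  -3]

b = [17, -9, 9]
Row reduce the augmented matrix [A|b]:
R2 → R2 + (1/3)·R1
R3 → R3 - (1/3)·R1
R3 → R3 + (1)·R2
REF = 
  [   -3,    -4,    -4,    17]
  [    0,   5/3, -10/3, -10/3]
  [    0,     0,    -5,     0]

Back-substitution:
x₃ = 0 / (-5) = 0
x₂ = (-10/3 - (-10/3)(0)) / (5/3) = -2
x₁ = (17 - (-4)(-2) - (-4)(0)) / (-3) = -3

x = [-3, -2, 0]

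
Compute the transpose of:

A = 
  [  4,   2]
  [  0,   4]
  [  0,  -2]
Aᵀ = 
  [  4,   0,   0]
  [  2,   4,  -2]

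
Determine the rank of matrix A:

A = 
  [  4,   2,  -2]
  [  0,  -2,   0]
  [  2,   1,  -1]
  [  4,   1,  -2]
rank(A) = 2

Row reduce:
R3 → R3 - (1/2)·R1
R4 → R4 - (1)·R1
R4 → R4 - (1/2)·R2
REF = 
  [  4,   2,  -2]
  [  0,  -2,   0]
  [  0,   0,   0]
  [  0,   0,   0]
Pivot columns: 1, 2 → 2 pivots.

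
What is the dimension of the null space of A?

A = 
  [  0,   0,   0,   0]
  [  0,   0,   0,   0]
nullity(A) = 4

Row reduce:
(no row operations needed)
REF = 
  [  0,   0,   0,   0]
  [  0,   0,   0,   0]
Pivot columns: none → 0 pivots.
rank(A) = 0, so nullity(A) = 4 - 0 = 4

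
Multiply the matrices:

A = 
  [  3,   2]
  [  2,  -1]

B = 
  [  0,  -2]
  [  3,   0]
AB = 
  [  6,  -6]
  [ -3,  -4]

A is 2×2 and B is 2×2, so AB is 2×2. Each entry is (row of A)·(column of B):
AB[1,1] = (3)(0) + (2)(3) = 6
AB[1,2] = (3)(-2) + (2)(0) = -6
AB[2,1] = (2)(0) + (-1)(3) = -3
AB[2,2] = (2)(-2) + (-1)(0) = -4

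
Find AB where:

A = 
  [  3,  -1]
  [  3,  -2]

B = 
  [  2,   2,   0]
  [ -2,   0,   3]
A is 2×2 and B is 2×3, so AB is 2×3. Each entry is (row of A)·(column of B):
AB[1,1] = (3)(2) + (-1)(-2) = 8
AB[1,2] = (3)(2) + (-1)(0) = 6
AB[1,3] = (3)(0) + (-1)(3) = -3
AB[2,1] = (3)(2) + (-2)(-2) = 10
AB[2,2] = (3)(2) + (-2)(0) = 6
AB[2,3] = (3)(0) + (-2)(3) = -6

AB = 
  [  8,   6,  -3]
  [ 10,   6,  -6]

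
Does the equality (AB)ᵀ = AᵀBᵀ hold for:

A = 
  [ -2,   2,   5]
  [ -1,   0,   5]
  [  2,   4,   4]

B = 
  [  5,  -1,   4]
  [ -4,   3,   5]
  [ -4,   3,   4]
No

(AB)ᵀ = 
  [-38, -25, -22]
  [ 23,  16,  22]
  [ 22,  16,  44]

AᵀBᵀ = 
  [ -1,  15,  13]
  [ 26,  12,   8]
  [ 36,  15,  11]

The two matrices differ, so (AB)ᵀ ≠ AᵀBᵀ in general. The correct identity is (AB)ᵀ = BᵀAᵀ.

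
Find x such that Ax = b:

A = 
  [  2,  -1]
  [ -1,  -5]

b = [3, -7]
x = [2, 1]

Row reduce the augmented matrix [A|b]:
R2 → R2 + (1/2)·R1
REF = 
  [    2,    -1,     3]
  [    0, -11/2, -11/2]

Back-substitution:
x₂ = (-11/2) / (-11/2) = 1
x₁ = (3 - (-1)(1)) / 2 = 2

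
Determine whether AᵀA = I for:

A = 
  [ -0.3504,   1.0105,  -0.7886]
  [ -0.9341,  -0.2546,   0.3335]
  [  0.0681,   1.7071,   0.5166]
No

AᵀA = 
  [  1,   0,   0]
  [  0,   4.0001,   0.0001]
  [  0,   0.0001,   1]
≠ I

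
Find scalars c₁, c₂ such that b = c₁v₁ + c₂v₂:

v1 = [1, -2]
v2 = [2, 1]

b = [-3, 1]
c1 = -1, c2 = -1

b = -1·v1 + -1·v2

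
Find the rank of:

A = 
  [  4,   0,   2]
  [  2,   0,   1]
rank(A) = 1

Row reduce:
R2 → R2 - (1/2)·R1
REF = 
  [  4,   0,   2]
  [  0,   0,   0]
Pivot columns: 1 → 1 pivot.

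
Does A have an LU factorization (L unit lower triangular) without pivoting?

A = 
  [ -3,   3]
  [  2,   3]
Yes.
A[1,1] = -3 ≠ 0, so Gaussian elimination proceeds without a row swap: multiplier ℓ₂₁ = (2)/(-3) = -2/3, and U[2,2] = 3 - (-2/3)(3) = 5.
L = 
  [   1,    0]
  [-2/3,    1]
U = 
  [ -3,   3]
  [  0,   5]
Check row 2 of LU: [(-2/3)(-3), (-2/3)(3) + 5] = [2, 3] = row 2 of A ✓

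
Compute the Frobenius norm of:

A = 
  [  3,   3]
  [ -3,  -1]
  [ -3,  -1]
||A||_F = 6.164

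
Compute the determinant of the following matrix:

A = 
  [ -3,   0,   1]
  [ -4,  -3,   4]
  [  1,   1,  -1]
Cofactor expansion along row 1:
det(A) = (-3)·((-3)(-1) - (4)(1)) - (0)·((-4)(-1) - (4)(1)) + (1)·((-4)(1) - (-3)(1))
  = (-3)(-1) - (0)(0) + (1)(-1)
  = 2

det(A) = 2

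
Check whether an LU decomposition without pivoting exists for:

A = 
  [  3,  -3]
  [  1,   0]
Yes.
A[1,1] = 3 ≠ 0, so Gaussian elimination proceeds without a row swap: multiplier ℓ₂₁ = (1)/(3) = 1/3, and U[2,2] = 0 - (1/3)(-3) = 1.
L = 
  [  1,   0]
  [1/3,   1]
U = 
  [  3,  -3]
  [  0,   1]
Check row 2 of LU: [(1/3)(3), (1/3)(-3) + 1] = [1, 0] = row 2 of A ✓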